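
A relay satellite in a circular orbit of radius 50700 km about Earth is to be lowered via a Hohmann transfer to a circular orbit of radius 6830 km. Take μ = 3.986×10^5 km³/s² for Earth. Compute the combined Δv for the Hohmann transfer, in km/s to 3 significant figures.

The Hohmann ellipse has a_t = (r₁ + r₂)/2 = 28765 km.
At r₁ the circular-orbit speed is v₁ = √(μ/r₁) = 2.8039 km/s.
On the transfer ellipse at r₁, vis-viva equation gives v_a = √[μ(2/r₁ − 1/a_t)] = 1.3663 km/s.
First burn Δv₁ = |v_a − v₁| = 1.4376 km/s.
At r₂, v₂ = √(μ/r₂) = 7.63938 km/s.
Transfer-orbit speed at r₂: v_p = √[μ(2/r₂ − 1/a_t)] = 10.1422 km/s.
Second burn Δv₂ = |v₂ − v_p| = 2.5028 km/s.
Δv = Δv₁ + Δv₂ = 1.4376 + 2.5028 = 3.940 km/s.

Δv = 3.94 km/s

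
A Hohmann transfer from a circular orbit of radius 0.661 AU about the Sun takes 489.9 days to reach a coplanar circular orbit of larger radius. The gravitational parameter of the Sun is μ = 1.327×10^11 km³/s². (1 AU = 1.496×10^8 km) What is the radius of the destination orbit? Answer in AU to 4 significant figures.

In km: r₁ = 0.661 × 1.496×10^8 = 9.88856×10^7 km.
Transfer time t = 489.9 days = 4.232736×10^7 s, and t = π√(a_t³/μ).
So a_t = (μ t²/π²)^(1/3) = (1.327×10^11 × (4.232736×10^7)² / π²)^(1/3) = 2.8880×10^8 km.
Since a_t = (r₁ + r₂)/2, r₂ = 2a_t − r₁ = 2×2.8880×10^8 − 9.88856×10^7 = 4.787144×10^8 km.
In AU: r₂ = 4.787144×10^8 / 1.496×10^8 = 3.200 AU.

r₂ = 3.200 AU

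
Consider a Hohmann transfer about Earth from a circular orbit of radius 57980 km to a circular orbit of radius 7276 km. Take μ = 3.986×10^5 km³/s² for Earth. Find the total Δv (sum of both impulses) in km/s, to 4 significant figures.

Transfer-ellipse semi-major axis a_t = (r₁ + r₂)/2 = (57980 + 7276)/2 = 32628 km.
At r₁ the circular-orbit speed is v₁ = √(μ/r₁) = 2.622 km/s.
On the transfer ellipse at r₁, vis-viva gives v_a = √[μ(2/r₁ − 1/a_t)] = 1.238 km/s.
First burn Δv₁ = |v_a − v₁| = 1.384 km/s.
At r₂, v₂ = √(μ/r₂) = 7.402 km/s.
Transfer-orbit speed at r₂: v_p = √[μ(2/r₂ − 1/a_t)] = 9.867 km/s.
Second burn Δv₂ = |v₂ − v_p| = 2.465 km/s.
Total Δv = Δv₁ + Δv₂ = 3.849 km/s.

Δv = 3.849 km/s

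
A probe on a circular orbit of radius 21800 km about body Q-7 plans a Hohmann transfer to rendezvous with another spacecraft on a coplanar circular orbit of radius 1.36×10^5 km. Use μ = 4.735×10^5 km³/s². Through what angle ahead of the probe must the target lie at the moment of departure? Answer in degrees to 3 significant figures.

φ = 100°

Semi-major axis of the transfer orbit: a_t = (21800 + 1.360×10^5)/2 = 78900 km.
Transfer time t = π√(a_t³/μ) = 1.0118×10^5 s.
Target angular speed ω₂ = √(μ/r₂³) = 1.3720×10^-5 rad/s.
Angle swept by the target during transfer: ω₂·t = 1.3882 rad = 79.54°.
The probe traverses 180° on the transfer ellipse, so the target must lead by 180° − 79.54° = 100°.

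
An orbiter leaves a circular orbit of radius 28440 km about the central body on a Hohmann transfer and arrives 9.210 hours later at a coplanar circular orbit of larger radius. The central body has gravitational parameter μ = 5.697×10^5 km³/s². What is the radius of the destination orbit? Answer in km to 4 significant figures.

Transfer time t = 9.210 hours = 33156 s, and t = π√(a_t³/μ).
So a_t = (μ t²/π²)^(1/3) = (5.697×10^5 × (33156)² / π²)^(1/3) = 39886 km.
Since a_t = (r₁ + r₂)/2, r₂ = 2a_t − r₁ = 2×39886 − 28440 = 51332 km.

r₂ = 51330 km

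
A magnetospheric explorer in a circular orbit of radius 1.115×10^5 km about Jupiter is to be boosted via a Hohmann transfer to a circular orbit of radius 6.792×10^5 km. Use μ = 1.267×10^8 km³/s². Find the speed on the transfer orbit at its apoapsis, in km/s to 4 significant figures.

v = 7.253 km/s

Transfer-ellipse semi-major axis a_t = (r₁ + r₂)/2 = (1.115×10^5 + 6.792×10^5)/2 = 3.9535×10^5 km.
At apoapsis, r = 6.792×10^5 km.
Applying v² = μ(2/r − 1/a_t): v = 7.253 km/s.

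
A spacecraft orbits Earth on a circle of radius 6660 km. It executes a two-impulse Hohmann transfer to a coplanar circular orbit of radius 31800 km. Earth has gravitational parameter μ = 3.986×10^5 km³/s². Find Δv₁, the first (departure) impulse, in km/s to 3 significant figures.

Δv₁ = 2.21 km/s

Transfer-ellipse semi-major axis a_t = (r₁ + r₂)/2 = (6660 + 31800)/2 = 19230 km.
On the circular orbit at r = 6660 km, v_c = √(μ/r) = 7.736 km/s.
Vis-viva on the transfer ellipse at r = 6660 km gives v_t = √[μ(2/r − 1/a_t)] = 9.948 km/s.
Δv₁ = |v_t − v_c| = |9.948 − 7.736| = 2.212 km/s.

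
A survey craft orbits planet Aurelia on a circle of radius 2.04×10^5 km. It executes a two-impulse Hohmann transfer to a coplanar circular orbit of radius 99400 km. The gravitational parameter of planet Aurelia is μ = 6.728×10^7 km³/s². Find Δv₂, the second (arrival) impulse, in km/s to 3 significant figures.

Δv₂ = 4.15 km/s

The Hohmann ellipse has a_t = (r₁ + r₂)/2 = 1.517×10^5 km.
On the circular orbit at r = 99400 km, v_c = √(μ/r) = 26.017 km/s.
Vis-viva on the transfer ellipse at r = 99400 km gives v_t = √[μ(2/r − 1/a_t)] = 30.170 km/s.
Δv₂ = |v_t − v_c| = |30.170 − 26.017| = 4.153 km/s.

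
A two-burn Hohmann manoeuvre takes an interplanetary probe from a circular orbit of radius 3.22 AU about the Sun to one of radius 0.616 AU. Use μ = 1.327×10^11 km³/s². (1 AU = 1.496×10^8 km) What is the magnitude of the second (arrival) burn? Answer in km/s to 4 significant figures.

In km: r₁ = 3.22 × 1.496×10^8 = 4.81712×10^8 km; r₂ = 0.616 × 1.496×10^8 = 9.21536×10^7 km.
The Hohmann ellipse has a_t = (r₁ + r₂)/2 = 2.869328×10^8 km.
On the circular orbit at r = 9.21536×10^7 km, v_c = √(μ/r) = 37.95 km/s.
Vis-viva on the transfer ellipse at r = 9.21536×10^7 km gives v_t = √[μ(2/r − 1/a_t)] = 49.17 km/s.
Δv₂ = |v_t − v_c| = |49.17 − 37.95| = 11.22 km/s.

Δv₂ = 11.22 km/s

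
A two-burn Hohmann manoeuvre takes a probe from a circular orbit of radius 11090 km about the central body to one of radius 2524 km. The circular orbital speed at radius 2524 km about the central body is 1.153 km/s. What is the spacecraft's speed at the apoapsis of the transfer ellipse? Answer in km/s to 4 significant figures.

v = 0.3349 km/s

From the circular-orbit relation v² = μ/r at r = 2524 km: μ = v²r = (1.153)² × 2524 = 3355.43 km³/s².
The Hohmann ellipse has a_t = (r₁ + r₂)/2 = 6807 km.
At apoapsis, r = 11090 km.
From the vis-viva equation, v = √[μ(2/r − 1/a_t)] = 0.3349 km/s.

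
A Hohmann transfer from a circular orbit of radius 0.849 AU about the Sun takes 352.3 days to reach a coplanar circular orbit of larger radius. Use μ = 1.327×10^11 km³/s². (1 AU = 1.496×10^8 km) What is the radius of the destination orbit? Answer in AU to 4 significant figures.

In km: r₁ = 0.849 × 1.496×10^8 = 1.270104×10^8 km.
Transfer time t = 352.3 days = 3.043872×10^7 s, and t = π√(a_t³/μ).
So a_t = (μ t²/π²)^(1/3) = (1.327×10^11 × (3.043872×10^7)² / π²)^(1/3) = 2.3181×10^8 km.
Since a_t = (r₁ + r₂)/2, r₂ = 2a_t − r₁ = 2×2.3181×10^8 − 1.270104×10^8 = 3.366096×10^8 km.
In AU: r₂ = 3.366096×10^8 / 1.496×10^8 = 2.250 AU.

r₂ = 2.250 AU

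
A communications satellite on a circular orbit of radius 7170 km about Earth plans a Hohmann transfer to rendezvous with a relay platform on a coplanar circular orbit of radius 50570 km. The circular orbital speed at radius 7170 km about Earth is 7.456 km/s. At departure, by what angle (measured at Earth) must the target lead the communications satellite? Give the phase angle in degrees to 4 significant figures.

From the circular-orbit relation v² = μ/r at r = 7170 km: μ = v²r = (7.456)² × 7170 = 3.98594×10^5 km³/s².
The Hohmann ellipse has a_t = (r₁ + r₂)/2 = 28870 km.
The half-period of the transfer ellipse is t = π√(a_t³/μ) = 24410 s.
Target angular speed ω₂ = √(μ/r₂³) = 5.552×10^-5 rad/s.
Angle swept by the target during transfer: ω₂·t = 1.355 rad = 77.64°.
The communications satellite traverses 180° on the transfer ellipse, so the target must lead by 180° − 77.64° = 102.4°.

φ = 102.4°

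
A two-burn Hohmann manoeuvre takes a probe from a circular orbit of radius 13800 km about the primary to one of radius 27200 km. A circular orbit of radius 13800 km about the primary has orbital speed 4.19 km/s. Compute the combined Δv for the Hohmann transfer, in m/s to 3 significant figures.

From the circular-orbit relation v² = μ/r at r = 13800 km: μ = v²r = (4.19)² × 13800 = 2.42274×10^5 km³/s².
The Hohmann ellipse has a_t = (r₁ + r₂)/2 = 20500 km.
Circular speed at r₁: v₁ = √(μ/r₁) = √(2.42274×10^5/13800) = 4.1900 km/s.
On the transfer ellipse at r₁, v² = μ(2/r − 1/a) gives v_p = √[μ(2/r₁ − 1/a_t)] = 4.8264 km/s.
First burn Δv₁ = |v_p − v₁| = 0.6364 km/s.
At r₂, v₂ = √(μ/r₂) = 2.9845 km/s.
Transfer-orbit speed at r₂: v_a = √[μ(2/r₂ − 1/a_t)] = 2.4487 km/s.
Second burn Δv₂ = |v₂ − v_a| = 0.5358 km/s.
Δv = Δv₁ + Δv₂ = 0.6364 + 0.5358 = 1.172 km/s.

Δv = 1170 m/s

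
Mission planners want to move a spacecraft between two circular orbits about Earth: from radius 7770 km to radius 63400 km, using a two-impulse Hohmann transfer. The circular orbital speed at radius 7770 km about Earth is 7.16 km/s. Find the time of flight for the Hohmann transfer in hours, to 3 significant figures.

t = 9.28 hours

From the circular-orbit relation v² = μ/r at r = 7770 km: μ = v²r = (7.16)² × 7770 = 3.98334×10^5 km³/s².
The Hohmann ellipse has a_t = (r₁ + r₂)/2 = 35585 km.
By Kepler's third law the transfer-orbit period is T = 2π√(a_t³/μ), so t = T/2 = 33410 s.
Converting: 33410 s ÷ 3600 s/hour = 9.28 hours.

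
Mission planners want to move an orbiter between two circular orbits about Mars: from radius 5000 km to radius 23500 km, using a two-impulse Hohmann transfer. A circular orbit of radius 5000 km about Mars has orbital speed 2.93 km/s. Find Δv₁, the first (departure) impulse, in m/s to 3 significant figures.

Δv₁ = 833 m/s

From the circular-orbit relation v² = μ/r at r = 5000 km: μ = v²r = (2.93)² × 5000 = 42924.5 km³/s².
Semi-major axis of the transfer orbit: a_t = (5000 + 23500)/2 = 14250 km.
On the circular orbit at r = 5000 km, v_c = √(μ/r) = 2.9300 km/s.
Vis-viva on the transfer ellipse at r = 5000 km gives v_t = √[μ(2/r − 1/a_t)] = 3.7627 km/s.
Δv₁ = |v_t − v_c| = |3.7627 − 2.9300| = 0.8327 km/s.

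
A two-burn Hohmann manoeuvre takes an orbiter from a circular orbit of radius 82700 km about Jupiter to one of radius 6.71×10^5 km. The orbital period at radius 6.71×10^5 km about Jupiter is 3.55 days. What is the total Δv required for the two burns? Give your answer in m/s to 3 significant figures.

Δv = 20400 m/s

From Kepler's third law T² = 4π²r³/μ at r = 6.71×10^5 km, T = 3.55 days = 3.55 × 86400 s = 3.0672×10^5 s: μ = 4π²r³/T² = 1.26778×10^8 km³/s².
Semi-major axis of the transfer orbit: a_t = (82700 + 6.710×10^5)/2 = 3.7685×10^5 km.
At r₁ the circular-orbit speed is v₁ = √(μ/r₁) = 39.153 km/s.
On the transfer ellipse at r₁, vis-viva equation gives v_p = √[μ(2/r₁ − 1/a_t)] = 52.245 km/s.
First burn Δv₁ = |v_p − v₁| = 13.09 km/s.
At r₂, v₂ = √(μ/r₂) = 13.745 km/s.
Transfer-orbit speed at r₂: v_a = √[μ(2/r₂ − 1/a_t)] = 6.4392 km/s.
Second burn Δv₂ = |v₂ − v_a| = 7.306 km/s.
Δv = Δv₁ + Δv₂ = 13.09 + 7.306 = 20.40 km/s.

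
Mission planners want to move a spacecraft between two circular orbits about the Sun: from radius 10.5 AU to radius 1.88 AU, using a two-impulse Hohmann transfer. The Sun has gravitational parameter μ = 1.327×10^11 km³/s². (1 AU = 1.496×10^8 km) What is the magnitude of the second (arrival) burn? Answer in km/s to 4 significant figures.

In km: r₁ = 10.5 × 1.496×10^8 = 1.5708×10^9 km; r₂ = 1.88 × 1.496×10^8 = 2.81248×10^8 km.
Semi-major axis of the transfer orbit: a_t = (1.5708×10^9 + 2.81248×10^8)/2 = 9.26024×10^8 km.
On the circular orbit at r = 2.81248×10^8 km, v_c = √(μ/r) = 21.7215 km/s.
Vis-viva on the transfer ellipse at r = 2.81248×10^8 km gives v_t = √[μ(2/r − 1/a_t)] = 28.2905 km/s.
Δv₂ = |v_t − v_c| = |28.2905 − 21.7215| = 6.569 km/s.

Δv₂ = 6.569 km/s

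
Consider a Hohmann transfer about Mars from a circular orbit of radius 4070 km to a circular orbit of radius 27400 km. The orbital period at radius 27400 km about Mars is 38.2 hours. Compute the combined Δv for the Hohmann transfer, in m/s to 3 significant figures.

From Kepler's third law T² = 4π²r³/μ at r = 27400 km, T = 38.2 hours = 38.2 × 3600 s = 1.3752×10^5 s: μ = 4π²r³/T² = 42941.7 km³/s².
Transfer-ellipse semi-major axis a_t = (r₁ + r₂)/2 = (4070 + 27400)/2 = 15735 km.
Circular speed at r₁: v₁ = √(μ/r₁) = √(42941.7/4070) = 3.248 km/s.
Transfer-orbit speed at r₁ (v² = μ(2/r − 1/a)): v_p = √[μ(2/r₁ − 1/a_t)] = 4.286 km/s.
First burn Δv₁ = |v_p − v₁| = 1.038 km/s.
Circular speed at r₂: v₂ = √(μ/r₂) = 1.2519 km/s.
Transfer-orbit speed at r₂: v_a = √[μ(2/r₂ − 1/a_t)] = 0.63669 km/s.
Second burn Δv₂ = |v₂ − v_a| = 0.6152 km/s.
Total Δv = Δv₁ + Δv₂ = 1.653 km/s.

Δv = 1650 m/s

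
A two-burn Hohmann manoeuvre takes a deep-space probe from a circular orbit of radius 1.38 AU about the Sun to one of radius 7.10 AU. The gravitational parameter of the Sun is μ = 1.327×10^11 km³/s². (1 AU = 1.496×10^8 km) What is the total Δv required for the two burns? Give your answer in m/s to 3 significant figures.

In km: r₁ = 1.38 × 1.496×10^8 = 2.06448×10^8 km; r₂ = 7.10 × 1.496×10^8 = 1.06216×10^9 km.
Semi-major axis of the transfer orbit: a_t = (2.06448×10^8 + 1.06216×10^9)/2 = 6.34304×10^8 km.
At r₁ the circular-orbit speed is v₁ = √(μ/r₁) = 25.353 km/s.
On the transfer ellipse at r₁, v² = μ(2/r − 1/a) gives v_p = √[μ(2/r₁ − 1/a_t)] = 32.808 km/s.
First burn Δv₁ = |v_p − v₁| = 7.455 km/s.
Circular speed at r₂: v₂ = √(μ/r₂) = 11.1774 km/s.
Transfer-orbit speed at r₂: v_a = √[μ(2/r₂ − 1/a_t)] = 6.37672 km/s.
Second burn Δv₂ = |v₂ − v_a| = 4.801 km/s.
Δv = Δv₁ + Δv₂ = 7.455 + 4.801 = 12.26 km/s.

Δv = 12300 m/s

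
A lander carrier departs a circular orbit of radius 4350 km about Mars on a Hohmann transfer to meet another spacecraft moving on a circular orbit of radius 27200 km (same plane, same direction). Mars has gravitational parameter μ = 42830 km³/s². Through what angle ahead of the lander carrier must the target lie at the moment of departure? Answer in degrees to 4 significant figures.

Transfer-ellipse semi-major axis a_t = (r₁ + r₂)/2 = (4350 + 27200)/2 = 15775 km.
The half-period of the transfer ellipse is t = π√(a_t³/μ) = 30080 s.
The target's mean motion on its circular orbit is ω₂ = √(μ/r₂³) = 4.613×10^-5 rad/s.
Angle swept by the target during transfer: ω₂·t = 1.3876 rad = 79.50°.
Arrival is 180° from departure on the ellipse, so φ = 180° − 79.50° = 100.5°.

φ = 100.5°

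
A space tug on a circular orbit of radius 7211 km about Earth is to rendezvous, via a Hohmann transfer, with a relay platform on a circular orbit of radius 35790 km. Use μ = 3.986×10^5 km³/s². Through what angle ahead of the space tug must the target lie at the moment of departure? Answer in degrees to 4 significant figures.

Semi-major axis of the transfer orbit: a_t = (7211 + 35790)/2 = 21500.5 km.
Transfer time t = π√(a_t³/μ) = 15688 s.
The target's mean motion on its circular orbit is ω₂ = √(μ/r₂³) = 9.3245×10^-5 rad/s.
Angle swept by the target during transfer: ω₂·t = 1.4628 rad = 83.81°.
Arrival is 180° from departure on the ellipse, so φ = 180° − 83.81° = 96.19°.

φ = 96.19°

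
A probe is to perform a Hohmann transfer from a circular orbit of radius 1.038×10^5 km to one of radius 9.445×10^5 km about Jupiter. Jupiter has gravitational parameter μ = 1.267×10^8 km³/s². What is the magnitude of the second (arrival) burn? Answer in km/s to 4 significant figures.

Transfer-ellipse semi-major axis a_t = (r₁ + r₂)/2 = (1.038×10^5 + 9.445×10^5)/2 = 5.2415×10^5 km.
Circular speed at r = 9.445×10^5 km: v_c = √(μ/r) = 11.582 km/s.
Transfer-orbit speed at the same r (vis-viva, a = a_t): v_t = √[μ(2/r − 1/a_t)] = 5.1542 km/s.
Δv₂ = |v_t − v_c| = |5.1542 − 11.582| = 6.428 km/s.

Δv₂ = 6.428 km/s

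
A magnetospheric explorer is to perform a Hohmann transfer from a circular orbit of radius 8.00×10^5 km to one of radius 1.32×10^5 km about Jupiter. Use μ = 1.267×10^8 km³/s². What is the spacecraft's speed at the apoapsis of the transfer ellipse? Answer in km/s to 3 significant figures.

v = 6.70 km/s

Transfer-ellipse semi-major axis a_t = (r₁ + r₂)/2 = (8.000×10^5 + 1.320×10^5)/2 = 4.660×10^5 km.
The apoapsis of the transfer ellipse is at r = 8.000×10^5 km.
From the vis-viva equation, v = √[μ(2/r − 1/a_t)] = 6.698 km/s.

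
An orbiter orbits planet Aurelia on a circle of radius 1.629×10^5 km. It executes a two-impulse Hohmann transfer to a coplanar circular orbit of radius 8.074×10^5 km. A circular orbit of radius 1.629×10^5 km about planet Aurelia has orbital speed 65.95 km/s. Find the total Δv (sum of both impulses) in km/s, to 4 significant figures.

Δv = 31.59 km/s

From the circular-orbit relation v² = μ/r at r = 1.629×10^5 km: μ = v²r = (65.95)² × 1.629×10^5 = 7.08518×10^8 km³/s².
Semi-major axis of the transfer orbit: a_t = (1.629×10^5 + 8.074×10^5)/2 = 4.8515×10^5 km.
Circular speed at r₁: v₁ = √(μ/r₁) = √(7.08518×10^8/1.629×10^5) = 65.95 km/s.
On the transfer ellipse at r₁, vis-viva equation gives v_p = √[μ(2/r₁ − 1/a_t)] = 85.08 km/s.
First burn Δv₁ = |v_p − v₁| = 19.13 km/s.
Circular speed at r₂: v₂ = √(μ/r₂) = 29.623 km/s.
Transfer-orbit speed at r₂: v_a = √[μ(2/r₂ − 1/a_t)] = 17.165 km/s.
Second burn Δv₂ = |v₂ − v_a| = 12.46 km/s.
Total Δv = Δv₁ + Δv₂ = 31.59 km/s.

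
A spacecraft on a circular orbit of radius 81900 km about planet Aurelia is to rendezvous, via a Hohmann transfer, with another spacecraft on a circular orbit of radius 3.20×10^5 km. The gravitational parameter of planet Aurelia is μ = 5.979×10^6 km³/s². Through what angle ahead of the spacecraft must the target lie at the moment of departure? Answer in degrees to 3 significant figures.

φ = 90.4°

The Hohmann ellipse has a_t = (r₁ + r₂)/2 = 2.0095×10^5 km.
The half-period of the transfer ellipse is t = π√(a_t³/μ) = 1.15736×10^5 s.
The target's mean motion on its circular orbit is ω₂ = √(μ/r₂³) = 1.35079×10^-5 rad/s.
Angle swept by the target during transfer: ω₂·t = 1.56335 rad = 89.57°.
The spacecraft traverses 180° on the transfer ellipse, so the target must lead by 180° − 89.57° = 90.4°.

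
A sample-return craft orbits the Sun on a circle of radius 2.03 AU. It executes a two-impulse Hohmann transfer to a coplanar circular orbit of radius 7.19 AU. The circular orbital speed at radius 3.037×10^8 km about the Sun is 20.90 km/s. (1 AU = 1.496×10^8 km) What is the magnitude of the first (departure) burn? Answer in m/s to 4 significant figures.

Δv₁ = 5201 m/s

From the circular-orbit relation v² = μ/r at r = 3.037×10^8 km: μ = v²r = (20.90)² × 3.037×10^8 = 1.32659×10^11 km³/s².
In km: r₁ = 2.03 × 1.496×10^8 = 3.03688×10^8 km; r₂ = 7.19 × 1.496×10^8 = 1.075624×10^9 km.
Transfer-ellipse semi-major axis a_t = (r₁ + r₂)/2 = (3.03688×10^8 + 1.075624×10^9)/2 = 6.89656×10^8 km.
On the circular orbit at r = 3.03688×10^8 km, v_c = √(μ/r) = 20.9004 km/s.
Transfer-orbit speed at the same r (vis-viva, a = a_t): v_t = √[μ(2/r − 1/a_t)] = 26.1017 km/s.
Δv₁ = |v_t − v_c| = |26.1017 − 20.9004| = 5.201 km/s.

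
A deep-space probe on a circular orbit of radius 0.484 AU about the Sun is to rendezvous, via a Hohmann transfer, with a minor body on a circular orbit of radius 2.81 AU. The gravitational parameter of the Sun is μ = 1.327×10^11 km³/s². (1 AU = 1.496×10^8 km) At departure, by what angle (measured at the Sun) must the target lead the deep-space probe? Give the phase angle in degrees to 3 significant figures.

In km: r₁ = 0.484 × 1.496×10^8 = 7.24064×10^7 km; r₂ = 2.81 × 1.496×10^8 = 4.20376×10^8 km.
Transfer-ellipse semi-major axis a_t = (r₁ + r₂)/2 = (7.24064×10^7 + 4.20376×10^8)/2 = 2.463912×10^8 km.
The half-period of the transfer ellipse is t = π√(a_t³/μ) = 3.3354×10^7 s.
Target angular speed ω₂ = √(μ/r₂³) = 4.2265×10^-8 rad/s.
Angle swept by the target during transfer: ω₂·t = 1.4097 rad = 80.77°.
Arrival is 180° from departure on the ellipse, so φ = 180° − 80.77° = 99.2°.

φ = 99.2°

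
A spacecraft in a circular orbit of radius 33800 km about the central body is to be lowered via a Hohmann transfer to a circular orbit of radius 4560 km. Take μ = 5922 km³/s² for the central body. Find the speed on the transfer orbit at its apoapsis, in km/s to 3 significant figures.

v = 0.204 km/s

Semi-major axis of the transfer orbit: a_t = (33800 + 4560)/2 = 19180 km.
The apoapsis of the transfer ellipse is at r = 33800 km.
Applying v² = μ(2/r − 1/a_t): v = 0.2041 km/s.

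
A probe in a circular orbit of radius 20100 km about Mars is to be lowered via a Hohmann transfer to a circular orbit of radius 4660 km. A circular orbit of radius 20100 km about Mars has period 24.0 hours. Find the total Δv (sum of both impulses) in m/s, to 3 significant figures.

Δv = 1400 m/s

From Kepler's third law T² = 4π²r³/μ at r = 20100 km, T = 24.0 hours = 24.0 × 3600 s = 86400 s: μ = 4π²r³/T² = 42945.8 km³/s².
Semi-major axis of the transfer orbit: a_t = (20100 + 4660)/2 = 12380 km.
At r₁ the circular-orbit speed is v₁ = √(μ/r₁) = 1.4617 km/s.
Transfer-orbit speed at r₁ (vis-viva equation): v_a = √[μ(2/r₁ − 1/a_t)] = 0.89680 km/s.
First burn Δv₁ = |v_a − v₁| = 0.5649 km/s.
Circular speed at r₂: v₂ = √(μ/r₂) = 3.0358 km/s.
Transfer-orbit speed at r₂: v_p = √[μ(2/r₂ − 1/a_t)] = 3.8682 km/s.
Second burn Δv₂ = |v₂ − v_p| = 0.8324 km/s.
Δv = Δv₁ + Δv₂ = 0.5649 + 0.8324 = 1.397 km/s.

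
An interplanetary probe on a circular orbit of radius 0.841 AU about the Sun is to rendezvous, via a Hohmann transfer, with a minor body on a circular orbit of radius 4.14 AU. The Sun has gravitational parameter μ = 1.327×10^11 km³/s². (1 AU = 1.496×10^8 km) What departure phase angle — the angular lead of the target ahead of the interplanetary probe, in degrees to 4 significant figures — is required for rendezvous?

φ = 96.01°

In km: r₁ = 0.841 × 1.496×10^8 = 1.258136×10^8 km; r₂ = 4.14 × 1.496×10^8 = 6.19344×10^8 km.
Semi-major axis of the transfer orbit: a_t = (1.258136×10^8 + 6.19344×10^8)/2 = 3.725788×10^8 km.
The half-period of the transfer ellipse is t = π√(a_t³/μ) = 6.202141×10^7 s.
The target's mean motion on its circular orbit is ω₂ = √(μ/r₂³) = 2.363402×10^-8 rad/s.
Angle swept by the target during transfer: ω₂·t = 1.46582 rad = 83.99°.
Arrival is 180° from departure on the ellipse, so φ = 180° − 83.99° = 96.01°.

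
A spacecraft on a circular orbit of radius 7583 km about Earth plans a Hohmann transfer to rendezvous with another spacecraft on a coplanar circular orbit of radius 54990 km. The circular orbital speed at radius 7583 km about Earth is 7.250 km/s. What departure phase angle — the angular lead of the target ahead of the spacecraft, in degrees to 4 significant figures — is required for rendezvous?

From the circular-orbit relation v² = μ/r at r = 7583 km: μ = v²r = (7.250)² × 7583 = 3.98581×10^5 km³/s².
The Hohmann ellipse has a_t = (r₁ + r₂)/2 = 31286.5 km.
The half-period of the transfer ellipse is t = π√(a_t³/μ) = 27537.65 s.
The target's mean motion on its circular orbit is ω₂ = √(μ/r₂³) = 4.895905×10^-5 rad/s.
Angle swept by the target during transfer: ω₂·t = 1.34822 rad = 77.247°.
The spacecraft traverses 180° on the transfer ellipse, so the target must lead by 180° − 77.247° = 102.8°.

φ = 102.8°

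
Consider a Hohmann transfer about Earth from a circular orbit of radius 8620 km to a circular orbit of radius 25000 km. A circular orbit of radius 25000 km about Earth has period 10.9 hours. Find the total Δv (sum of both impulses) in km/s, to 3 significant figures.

Δv = 2.63 km/s

From Kepler's third law T² = 4π²r³/μ at r = 25000 km, T = 10.9 hours = 10.9 × 3600 s = 39240 s: μ = 4π²r³/T² = 4.00610×10^5 km³/s².
Transfer-ellipse semi-major axis a_t = (r₁ + r₂)/2 = (8620 + 25000)/2 = 16810 km.
At r₁ the circular-orbit speed is v₁ = √(μ/r₁) = 6.8172 km/s.
Transfer-orbit speed at r₁ (vis-viva): v_p = √[μ(2/r₁ − 1/a_t)] = 8.3137 km/s.
First burn Δv₁ = |v_p − v₁| = 1.4965 km/s.
At r₂, v₂ = √(μ/r₂) = 4.00305 km/s.
Transfer-orbit speed at r₂: v_a = √[μ(2/r₂ − 1/a_t)] = 2.86656 km/s.
Second burn Δv₂ = |v₂ − v_a| = 1.1365 km/s.
Δv = Δv₁ + Δv₂ = 1.4965 + 1.1365 = 2.633 km/s.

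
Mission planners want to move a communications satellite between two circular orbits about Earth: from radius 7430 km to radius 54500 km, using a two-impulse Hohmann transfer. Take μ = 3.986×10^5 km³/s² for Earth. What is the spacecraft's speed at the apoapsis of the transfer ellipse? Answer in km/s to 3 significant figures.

v = 1.32 km/s

The Hohmann ellipse has a_t = (r₁ + r₂)/2 = 30965 km.
At apoapsis, r = 54500 km.
Applying v² = μ(2/r − 1/a_t): v = 1.325 km/s.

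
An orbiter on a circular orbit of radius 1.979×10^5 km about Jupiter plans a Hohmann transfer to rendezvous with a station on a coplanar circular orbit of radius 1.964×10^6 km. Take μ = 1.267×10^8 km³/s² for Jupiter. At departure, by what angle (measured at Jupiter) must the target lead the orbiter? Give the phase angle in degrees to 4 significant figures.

φ = 106.5°

Semi-major axis of the transfer orbit: a_t = (1.979×10^5 + 1.964×10^6)/2 = 1.08095×10^6 km.
Transfer time t = π√(a_t³/μ) = 3.1367×10^5 s.
Target angular speed ω₂ = √(μ/r₂³) = 4.0896×10^-6 rad/s.
Angle swept by the target during transfer: ω₂·t = 1.2828 rad = 73.50°.
The orbiter traverses 180° on the transfer ellipse, so the target must lead by 180° − 73.50° = 106.5°.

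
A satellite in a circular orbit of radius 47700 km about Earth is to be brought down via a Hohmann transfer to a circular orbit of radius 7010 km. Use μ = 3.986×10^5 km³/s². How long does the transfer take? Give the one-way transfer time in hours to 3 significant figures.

t = 6.25 hours

Transfer-ellipse semi-major axis a_t = (r₁ + r₂)/2 = (47700 + 7010)/2 = 27355 km.
Half the transfer-orbit period gives t = π√(a_t³/μ) = 22510 s.
Converting: 22510 s ÷ 3600 s/hour = 6.25 hours.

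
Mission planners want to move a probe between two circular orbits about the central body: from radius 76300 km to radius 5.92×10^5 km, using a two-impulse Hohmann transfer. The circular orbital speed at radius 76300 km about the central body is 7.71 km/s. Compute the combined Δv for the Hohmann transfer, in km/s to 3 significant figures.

Δv = 4.00 km/s

From the circular-orbit relation v² = μ/r at r = 76300 km: μ = v²r = (7.71)² × 76300 = 4.53558×10^6 km³/s².
The Hohmann ellipse has a_t = (r₁ + r₂)/2 = 3.3415×10^5 km.
At r₁ the circular-orbit speed is v₁ = √(μ/r₁) = 7.71000 km/s.
On the transfer ellipse at r₁, vis-viva equation gives v_p = √[μ(2/r₁ − 1/a_t)] = 10.2623 km/s.
First burn Δv₁ = |v_p − v₁| = 2.5523 km/s.
At r₂, v₂ = √(μ/r₂) = 2.76793 km/s.
Transfer-orbit speed at r₂: v_a = √[μ(2/r₂ − 1/a_t)] = 1.32266 km/s.
Second burn Δv₂ = |v₂ − v_a| = 1.4453 km/s.
Δv = Δv₁ + Δv₂ = 2.5523 + 1.4453 = 3.998 km/s.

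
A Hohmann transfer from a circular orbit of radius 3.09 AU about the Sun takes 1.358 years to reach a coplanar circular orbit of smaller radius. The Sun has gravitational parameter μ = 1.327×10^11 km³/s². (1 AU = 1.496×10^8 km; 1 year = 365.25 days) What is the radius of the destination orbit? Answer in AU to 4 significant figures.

In km: r₁ = 3.09 × 1.496×10^8 = 4.62264×10^8 km.
Transfer time t = 1.358 years × 365.25 × 86400 s = 4.28552208×10^7 s, and t = π√(a_t³/μ).
So a_t = (μ t²/π²)^(1/3) = (1.327×10^11 × (4.28552208×10^7)² / π²)^(1/3) = 2.91201×10^8 km.
Since a_t = (r₁ + r₂)/2, r₂ = 2a_t − r₁ = 2×2.91201×10^8 − 4.62264×10^8 = 1.20138×10^8 km.
In AU: r₂ = 1.20138×10^8 / 1.496×10^8 = 0.8031 AU.

r₂ = 0.8031 AU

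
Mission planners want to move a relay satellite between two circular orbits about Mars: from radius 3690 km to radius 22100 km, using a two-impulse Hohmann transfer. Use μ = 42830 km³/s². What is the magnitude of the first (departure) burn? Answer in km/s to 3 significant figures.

Δv₁ = 1.05 km/s

Semi-major axis of the transfer orbit: a_t = (3690 + 22100)/2 = 12895 km.
On the circular orbit at r = 3690 km, v_c = √(μ/r) = 3.407 km/s.
Transfer-orbit speed at the same r (vis-viva, a = a_t): v_t = √[μ(2/r − 1/a_t)] = 4.460 km/s.
Δv₁ = |v_t − v_c| = |4.460 − 3.407| = 1.053 km/s.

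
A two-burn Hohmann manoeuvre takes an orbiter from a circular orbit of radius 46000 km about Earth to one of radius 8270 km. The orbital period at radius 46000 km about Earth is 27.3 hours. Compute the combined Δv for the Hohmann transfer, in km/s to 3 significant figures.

Δv = 3.41 km/s

From Kepler's third law T² = 4π²r³/μ at r = 46000 km, T = 27.3 hours = 27.3 × 3600 s = 98280 s: μ = 4π²r³/T² = 3.97835×10^5 km³/s².
Transfer-ellipse semi-major axis a_t = (r₁ + r₂)/2 = (46000 + 8270)/2 = 27135 km.
At r₁ the circular-orbit speed is v₁ = √(μ/r₁) = 2.941 km/s.
On the transfer ellipse at r₁, vis-viva gives v_a = √[μ(2/r₁ − 1/a_t)] = 1.624 km/s.
First burn Δv₁ = |v_a − v₁| = 1.317 km/s.
Circular speed at r₂: v₂ = √(μ/r₂) = 6.936 km/s.
Transfer-orbit speed at r₂: v_p = √[μ(2/r₂ − 1/a_t)] = 9.031 km/s.
Second burn Δv₂ = |v₂ − v_p| = 2.095 km/s.
Δv = Δv₁ + Δv₂ = 1.317 + 2.095 = 3.412 km/s.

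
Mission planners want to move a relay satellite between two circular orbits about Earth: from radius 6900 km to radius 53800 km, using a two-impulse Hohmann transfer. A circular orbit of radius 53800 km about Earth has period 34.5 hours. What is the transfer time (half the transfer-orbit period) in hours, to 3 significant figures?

t = 7.31 hours

From Kepler's third law T² = 4π²r³/μ at r = 53800 km, T = 34.5 hours = 34.5 × 3600 s = 1.242×10^5 s: μ = 4π²r³/T² = 3.98532×10^5 km³/s².
The Hohmann ellipse has a_t = (r₁ + r₂)/2 = 30350 km.
By Kepler's third law the transfer-orbit period is T = 2π√(a_t³/μ), so t = T/2 = 26310 s.
Converting: 26310 s ÷ 3600 s/hour = 7.31 hours.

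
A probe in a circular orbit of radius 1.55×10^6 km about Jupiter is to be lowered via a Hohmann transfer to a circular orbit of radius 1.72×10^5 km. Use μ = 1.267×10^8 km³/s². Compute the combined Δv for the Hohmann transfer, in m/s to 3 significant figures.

Semi-major axis of the transfer orbit: a_t = (1.550×10^6 + 1.720×10^5)/2 = 8.610×10^5 km.
Circular speed at r₁: v₁ = √(μ/r₁) = √(1.267×10^8/1.550×10^6) = 9.041125 km/s.
On the transfer ellipse at r₁, vis-viva equation gives v_a = √[μ(2/r₁ − 1/a_t)] = 4.040965 km/s.
First burn Δv₁ = |v_a − v₁| = 5.00016 km/s.
Circular speed at r₂: v₂ = √(μ/r₂) = 27.14089 km/s.
Transfer-orbit speed at r₂: v_p = √[μ(2/r₂ − 1/a_t)] = 36.41567 km/s.
Second burn Δv₂ = |v₂ − v_p| = 9.27478 km/s.
Δv = Δv₁ + Δv₂ = 5.00016 + 9.27478 = 14.27 km/s.

Δv = 14300 m/s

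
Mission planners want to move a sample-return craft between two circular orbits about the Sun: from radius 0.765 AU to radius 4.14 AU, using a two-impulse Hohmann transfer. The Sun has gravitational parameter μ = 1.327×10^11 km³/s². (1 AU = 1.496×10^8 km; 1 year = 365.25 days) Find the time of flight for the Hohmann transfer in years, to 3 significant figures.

In km: r₁ = 0.765 × 1.496×10^8 = 1.14444×10^8 km; r₂ = 4.14 × 1.496×10^8 = 6.19344×10^8 km.
Transfer-ellipse semi-major axis a_t = (r₁ + r₂)/2 = (1.14444×10^8 + 6.19344×10^8)/2 = 3.66894×10^8 km.
Half the transfer-orbit period gives t = π√(a_t³/μ) = 6.061×10^7 s.
Converting: 6.061×10^7 s ÷ 3.15576×10^7 s/year (365.25 × 86400) = 1.92 years.

t = 1.92 years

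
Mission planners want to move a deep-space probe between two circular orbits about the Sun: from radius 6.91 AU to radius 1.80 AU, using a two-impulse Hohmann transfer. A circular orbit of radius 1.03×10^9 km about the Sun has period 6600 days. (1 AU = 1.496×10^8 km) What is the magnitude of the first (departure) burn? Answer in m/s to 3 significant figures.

Δv₁ = 4050 m/s

From Kepler's third law T² = 4π²r³/μ at r = 1.03×10^9 km, T = 6600 days = 6600 × 86400 s = 5.7024×10^8 s: μ = 4π²r³/T² = 1.32665×10^11 km³/s².
In km: r₁ = 6.91 × 1.496×10^8 = 1.033736×10^9 km; r₂ = 1.80 × 1.496×10^8 = 2.6928×10^8 km.
Semi-major axis of the transfer orbit: a_t = (1.033736×10^9 + 2.6928×10^8)/2 = 6.51508×10^8 km.
On the circular orbit at r = 1.033736×10^9 km, v_c = √(μ/r) = 11.3285 km/s.
Transfer-orbit speed at the same r (vis-viva, a = a_t): v_t = √[μ(2/r − 1/a_t)] = 7.28309 km/s.
Δv₁ = |v_t − v_c| = |7.28309 − 11.3285| = 4.045 km/s.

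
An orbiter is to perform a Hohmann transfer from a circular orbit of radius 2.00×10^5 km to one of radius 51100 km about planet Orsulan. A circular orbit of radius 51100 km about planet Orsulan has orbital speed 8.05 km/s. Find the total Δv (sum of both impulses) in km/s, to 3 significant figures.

From the circular-orbit relation v² = μ/r at r = 51100 km: μ = v²r = (8.05)² × 51100 = 3.31141×10^6 km³/s².
Semi-major axis of the transfer orbit: a_t = (2.000×10^5 + 51100)/2 = 1.2555×10^5 km.
At r₁ the circular-orbit speed is v₁ = √(μ/r₁) = 4.069 km/s.
On the transfer ellipse at r₁, vis-viva equation gives v_a = √[μ(2/r₁ − 1/a_t)] = 2.596 km/s.
First burn Δv₁ = |v_a − v₁| = 1.473 km/s.
Circular speed at r₂: v₂ = √(μ/r₂) = 8.050 km/s.
Transfer-orbit speed at r₂: v_p = √[μ(2/r₂ − 1/a_t)] = 10.16 km/s.
Second burn Δv₂ = |v₂ − v_p| = 2.110 km/s.
Δv = Δv₁ + Δv₂ = 1.473 + 2.110 = 3.583 km/s.

Δv = 3.58 km/s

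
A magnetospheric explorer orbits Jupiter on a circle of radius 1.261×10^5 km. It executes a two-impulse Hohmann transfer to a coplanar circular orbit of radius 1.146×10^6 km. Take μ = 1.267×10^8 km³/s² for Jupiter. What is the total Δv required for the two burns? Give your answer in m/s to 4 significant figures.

Transfer-ellipse semi-major axis a_t = (r₁ + r₂)/2 = (1.261×10^5 + 1.146×10^6)/2 = 6.3605×10^5 km.
At r₁ the circular-orbit speed is v₁ = √(μ/r₁) = 31.70 km/s.
On the transfer ellipse at r₁, vis-viva equation gives v_p = √[μ(2/r₁ − 1/a_t)] = 42.55 km/s.
First burn Δv₁ = |v_p − v₁| = 10.85 km/s.
Circular speed at r₂: v₂ = √(μ/r₂) = 10.515 km/s.
Transfer-orbit speed at r₂: v_a = √[μ(2/r₂ − 1/a_t)] = 4.6817 km/s.
Second burn Δv₂ = |v₂ − v_a| = 5.833 km/s.
Δv = Δv₁ + Δv₂ = 10.85 + 5.833 = 16.68 km/s.

Δv = 16680 m/s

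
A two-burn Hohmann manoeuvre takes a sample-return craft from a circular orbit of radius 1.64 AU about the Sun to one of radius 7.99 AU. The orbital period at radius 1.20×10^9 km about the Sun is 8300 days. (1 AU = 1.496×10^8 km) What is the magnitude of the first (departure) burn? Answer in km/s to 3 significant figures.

From Kepler's third law T² = 4π²r³/μ at r = 1.20×10^9 km, T = 8300 days = 8300 × 86400 s = 7.1712×10^8 s: μ = 4π²r³/T² = 1.32654×10^11 km³/s².
In km: r₁ = 1.64 × 1.496×10^8 = 2.45344×10^8 km; r₂ = 7.99 × 1.496×10^8 = 1.195304×10^9 km.
Semi-major axis of the transfer orbit: a_t = (2.45344×10^8 + 1.195304×10^9)/2 = 7.20324×10^8 km.
On the circular orbit at r = 2.45344×10^8 km, v_c = √(μ/r) = 23.2526 km/s.
Vis-viva on the transfer ellipse at r = 2.45344×10^8 km gives v_t = √[μ(2/r − 1/a_t)] = 29.9535 km/s.
Δv₁ = |v_t − v_c| = |29.9535 − 23.2526| = 6.701 km/s.

Δv₁ = 6.70 km/s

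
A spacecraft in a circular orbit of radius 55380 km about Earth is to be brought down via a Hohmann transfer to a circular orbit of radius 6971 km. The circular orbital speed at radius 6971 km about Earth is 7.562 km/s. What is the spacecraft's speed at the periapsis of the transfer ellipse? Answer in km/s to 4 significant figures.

v = 10.08 km/s

From the circular-orbit relation v² = μ/r at r = 6971 km: μ = v²r = (7.562)² × 6971 = 3.98629×10^5 km³/s².
Semi-major axis of the transfer orbit: a_t = (55380 + 6971)/2 = 31175.5 km.
At periapsis, r = 6971 km.
Applying v² = μ(2/r − 1/a_t): v = 10.08 km/s.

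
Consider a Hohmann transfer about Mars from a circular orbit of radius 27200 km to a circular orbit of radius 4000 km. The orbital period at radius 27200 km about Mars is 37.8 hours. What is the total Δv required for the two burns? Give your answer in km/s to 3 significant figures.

Δv = 1.67 km/s

From Kepler's third law T² = 4π²r³/μ at r = 27200 km, T = 37.8 hours = 37.8 × 3600 s = 1.3608×10^5 s: μ = 4π²r³/T² = 42902.0 km³/s².
The Hohmann ellipse has a_t = (r₁ + r₂)/2 = 15600 km.
At r₁ the circular-orbit speed is v₁ = √(μ/r₁) = 1.255898 km/s.
Transfer-orbit speed at r₁ (vis-viva): v_a = √[μ(2/r₁ − 1/a_t)] = 0.6359488 km/s.
First burn Δv₁ = |v_a − v₁| = 0.6199 km/s.
At r₂, v₂ = √(μ/r₂) = 3.275 km/s.
Transfer-orbit speed at r₂: v_p = √[μ(2/r₂ − 1/a_t)] = 4.324 km/s.
Second burn Δv₂ = |v₂ − v_p| = 1.049 km/s.
Δv = Δv₁ + Δv₂ = 0.6199 + 1.049 = 1.669 km/s.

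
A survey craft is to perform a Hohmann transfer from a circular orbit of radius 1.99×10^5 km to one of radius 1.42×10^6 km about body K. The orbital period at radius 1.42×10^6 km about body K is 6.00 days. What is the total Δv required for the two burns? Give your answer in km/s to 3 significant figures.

Δv = 23.6 km/s

From Kepler's third law T² = 4π²r³/μ at r = 1.42×10^6 km, T = 6.00 days = 6.00 × 86400 s = 5.184×10^5 s: μ = 4π²r³/T² = 4.20625×10^8 km³/s².
Semi-major axis of the transfer orbit: a_t = (1.990×10^5 + 1.420×10^6)/2 = 8.095×10^5 km.
At r₁ the circular-orbit speed is v₁ = √(μ/r₁) = 45.9749 km/s.
On the transfer ellipse at r₁, vis-viva gives v_p = √[μ(2/r₁ − 1/a_t)] = 60.8915 km/s.
First burn Δv₁ = |v_p − v₁| = 14.917 km/s.
At r₂, v₂ = √(μ/r₂) = 17.2109 km/s.
Transfer-orbit speed at r₂: v_a = √[μ(2/r₂ − 1/a_t)] = 8.53338 km/s.
Second burn Δv₂ = |v₂ − v_a| = 8.6775 km/s.
Δv = Δv₁ + Δv₂ = 14.917 + 8.6775 = 23.59 km/s.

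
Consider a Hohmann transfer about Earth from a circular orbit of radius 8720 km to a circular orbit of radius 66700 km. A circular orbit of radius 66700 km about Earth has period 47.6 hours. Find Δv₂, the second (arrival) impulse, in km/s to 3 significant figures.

From Kepler's third law T² = 4π²r³/μ at r = 66700 km, T = 47.6 hours = 47.6 × 3600 s = 1.7136×10^5 s: μ = 4π²r³/T² = 3.98950×10^5 km³/s².
Transfer-ellipse semi-major axis a_t = (r₁ + r₂)/2 = (8720 + 66700)/2 = 37710 km.
Circular speed at r = 66700 km: v_c = √(μ/r) = 2.446 km/s.
Transfer-orbit speed at the same r (vis-viva, a = a_t): v_t = √[μ(2/r − 1/a_t)] = 1.176 km/s.
Δv₂ = |v_t − v_c| = |1.176 − 2.446| = 1.270 km/s.

Δv₂ = 1.27 km/s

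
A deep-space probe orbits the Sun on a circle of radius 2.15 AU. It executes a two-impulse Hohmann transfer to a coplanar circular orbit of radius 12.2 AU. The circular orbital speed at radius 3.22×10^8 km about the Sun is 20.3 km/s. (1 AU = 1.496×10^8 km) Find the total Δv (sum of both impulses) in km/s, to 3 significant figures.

Δv = 10.0 km/s

From the circular-orbit relation v² = μ/r at r = 3.22×10^8 km: μ = v²r = (20.3)² × 3.22×10^8 = 1.32693×10^11 km³/s².
In km: r₁ = 2.15 × 1.496×10^8 = 3.2164×10^8 km; r₂ = 12.2 × 1.496×10^8 = 1.82512×10^9 km.
Semi-major axis of the transfer orbit: a_t = (3.2164×10^8 + 1.82512×10^9)/2 = 1.07338×10^9 km.
Circular speed at r₁: v₁ = √(μ/r₁) = √(1.32693×10^11/3.2164×10^8) = 20.311 km/s.
Transfer-orbit speed at r₁ (vis-viva equation): v_p = √[μ(2/r₁ − 1/a_t)] = 26.485 km/s.
First burn Δv₁ = |v_p − v₁| = 6.174 km/s.
Circular speed at r₂: v₂ = √(μ/r₂) = 8.527 km/s.
Transfer-orbit speed at r₂: v_a = √[μ(2/r₂ − 1/a_t)] = 4.668 km/s.
Second burn Δv₂ = |v₂ − v_a| = 3.859 km/s.
Δv = Δv₁ + Δv₂ = 6.174 + 3.859 = 10.03 km/s.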